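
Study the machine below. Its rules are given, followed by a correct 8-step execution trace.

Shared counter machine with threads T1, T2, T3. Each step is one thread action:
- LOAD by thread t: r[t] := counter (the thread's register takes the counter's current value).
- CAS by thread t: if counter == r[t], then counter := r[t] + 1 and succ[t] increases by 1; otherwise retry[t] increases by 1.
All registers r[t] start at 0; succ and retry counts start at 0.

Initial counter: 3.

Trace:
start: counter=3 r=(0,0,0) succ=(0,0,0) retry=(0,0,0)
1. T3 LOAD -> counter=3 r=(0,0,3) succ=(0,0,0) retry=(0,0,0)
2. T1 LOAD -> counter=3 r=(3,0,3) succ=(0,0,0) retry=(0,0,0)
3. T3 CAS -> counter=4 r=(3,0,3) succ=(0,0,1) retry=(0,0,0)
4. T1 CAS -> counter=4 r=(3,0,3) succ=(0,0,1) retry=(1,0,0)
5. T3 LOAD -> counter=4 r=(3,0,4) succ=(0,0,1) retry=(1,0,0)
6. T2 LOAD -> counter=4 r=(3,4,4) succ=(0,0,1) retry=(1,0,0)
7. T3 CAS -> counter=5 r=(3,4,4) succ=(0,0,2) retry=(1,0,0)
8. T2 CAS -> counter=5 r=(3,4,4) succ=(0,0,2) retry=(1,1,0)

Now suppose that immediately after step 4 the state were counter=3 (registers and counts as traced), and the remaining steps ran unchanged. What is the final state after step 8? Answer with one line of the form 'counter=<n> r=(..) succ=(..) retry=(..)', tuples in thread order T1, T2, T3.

counter=4 r=(3,3,3) succ=(0,0,2) retry=(1,1,0)

state after step 4 := counter=3 r=(3,0,3) succ=(0,0,1) retry=(1,0,0)
5. T3 LOAD -> counter=3 r=(3,0,3) succ=(0,0,1) retry=(1,0,0)
6. T2 LOAD -> counter=3 r=(3,3,3) succ=(0,0,1) retry=(1,0,0)
7. T3 CAS -> counter=4 r=(3,3,3) succ=(0,0,2) retry=(1,0,0)
8. T2 CAS -> counter=4 r=(3,3,3) succ=(0,0,2) retry=(1,1,0)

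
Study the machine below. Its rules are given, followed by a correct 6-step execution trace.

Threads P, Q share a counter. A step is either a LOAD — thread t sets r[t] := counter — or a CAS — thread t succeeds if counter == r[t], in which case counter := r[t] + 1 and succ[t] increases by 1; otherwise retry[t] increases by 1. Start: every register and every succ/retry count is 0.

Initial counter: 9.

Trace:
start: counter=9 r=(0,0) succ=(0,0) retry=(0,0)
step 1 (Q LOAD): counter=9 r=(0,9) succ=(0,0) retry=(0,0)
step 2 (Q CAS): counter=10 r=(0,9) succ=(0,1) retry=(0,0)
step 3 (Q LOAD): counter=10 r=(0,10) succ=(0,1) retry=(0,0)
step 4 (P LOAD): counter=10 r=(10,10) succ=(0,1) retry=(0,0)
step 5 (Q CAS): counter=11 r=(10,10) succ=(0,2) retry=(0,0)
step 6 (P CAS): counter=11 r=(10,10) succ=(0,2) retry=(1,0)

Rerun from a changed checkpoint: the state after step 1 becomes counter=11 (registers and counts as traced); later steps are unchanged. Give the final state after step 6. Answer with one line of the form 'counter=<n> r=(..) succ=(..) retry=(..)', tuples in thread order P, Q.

state after step 1 := counter=11 r=(0,9) succ=(0,0) retry=(0,0)
step 2 (Q CAS): counter=11 r=(0,9) succ=(0,0) retry=(0,1)
step 3 (Q LOAD): counter=11 r=(0,11) succ=(0,0) retry=(0,1)
step 4 (P LOAD): counter=11 r=(11,11) succ=(0,0) retry=(0,1)
step 5 (Q CAS): counter=12 r=(11,11) succ=(0,1) retry=(0,1)
step 6 (P CAS): counter=12 r=(11,11) succ=(0,1) retry=(1,1)

counter=12 r=(11,11) succ=(0,1) retry=(1,1)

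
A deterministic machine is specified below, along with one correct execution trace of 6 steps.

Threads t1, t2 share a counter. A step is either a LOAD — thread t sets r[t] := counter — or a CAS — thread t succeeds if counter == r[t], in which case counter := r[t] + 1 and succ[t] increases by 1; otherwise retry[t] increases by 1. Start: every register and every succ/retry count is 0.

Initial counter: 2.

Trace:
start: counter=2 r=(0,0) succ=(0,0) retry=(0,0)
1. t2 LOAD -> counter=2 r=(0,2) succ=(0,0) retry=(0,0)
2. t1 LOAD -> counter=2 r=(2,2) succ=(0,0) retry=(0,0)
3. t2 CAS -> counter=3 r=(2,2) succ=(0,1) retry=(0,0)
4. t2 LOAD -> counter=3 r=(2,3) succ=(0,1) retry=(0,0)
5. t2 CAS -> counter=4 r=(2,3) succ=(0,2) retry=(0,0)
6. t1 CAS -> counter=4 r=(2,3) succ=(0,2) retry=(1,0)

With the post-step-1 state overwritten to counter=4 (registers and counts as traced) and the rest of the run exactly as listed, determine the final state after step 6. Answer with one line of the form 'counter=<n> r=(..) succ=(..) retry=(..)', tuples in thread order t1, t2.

counter=5 r=(4,4) succ=(0,1) retry=(1,1)

state after step 1 := counter=4 r=(0,2) succ=(0,0) retry=(0,0)
2. t1 LOAD -> counter=4 r=(4,2) succ=(0,0) retry=(0,0)
3. t2 CAS -> counter=4 r=(4,2) succ=(0,0) retry=(0,1)
4. t2 LOAD -> counter=4 r=(4,4) succ=(0,0) retry=(0,1)
5. t2 CAS -> counter=5 r=(4,4) succ=(0,1) retry=(0,1)
6. t1 CAS -> counter=5 r=(4,4) succ=(0,1) retry=(1,1)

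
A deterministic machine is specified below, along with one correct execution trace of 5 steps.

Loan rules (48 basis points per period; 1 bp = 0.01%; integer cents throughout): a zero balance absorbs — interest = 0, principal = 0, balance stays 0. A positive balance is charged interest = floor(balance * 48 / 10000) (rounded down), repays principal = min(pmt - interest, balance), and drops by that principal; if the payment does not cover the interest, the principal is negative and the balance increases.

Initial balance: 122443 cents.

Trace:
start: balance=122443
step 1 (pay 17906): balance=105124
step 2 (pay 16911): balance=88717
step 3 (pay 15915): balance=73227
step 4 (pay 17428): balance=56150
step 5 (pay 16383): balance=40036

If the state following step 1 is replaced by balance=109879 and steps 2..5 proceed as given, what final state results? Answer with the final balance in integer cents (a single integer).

state after step 1 := balance=109879
step 2 (pay 16911): balance=93495
step 3 (pay 15915): balance=78028
step 4 (pay 17428): balance=60974
step 5 (pay 16383): balance=44883

44883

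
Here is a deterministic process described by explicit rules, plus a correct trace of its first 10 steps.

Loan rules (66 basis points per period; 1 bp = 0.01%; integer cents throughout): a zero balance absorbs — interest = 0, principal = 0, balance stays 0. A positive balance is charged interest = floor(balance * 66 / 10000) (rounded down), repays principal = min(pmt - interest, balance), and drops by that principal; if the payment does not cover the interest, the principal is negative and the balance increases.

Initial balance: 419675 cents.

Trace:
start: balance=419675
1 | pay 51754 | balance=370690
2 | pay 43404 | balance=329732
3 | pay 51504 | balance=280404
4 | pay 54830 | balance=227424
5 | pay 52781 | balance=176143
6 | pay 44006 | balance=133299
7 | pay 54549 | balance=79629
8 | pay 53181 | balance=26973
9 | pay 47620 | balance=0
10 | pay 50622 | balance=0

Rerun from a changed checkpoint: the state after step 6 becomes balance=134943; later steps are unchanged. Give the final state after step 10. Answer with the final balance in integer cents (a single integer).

0

state after step 6 := balance=134943
7 | pay 54549 | balance=81284
8 | pay 53181 | balance=28639
9 | pay 47620 | balance=0
10 | pay 50622 | balance=0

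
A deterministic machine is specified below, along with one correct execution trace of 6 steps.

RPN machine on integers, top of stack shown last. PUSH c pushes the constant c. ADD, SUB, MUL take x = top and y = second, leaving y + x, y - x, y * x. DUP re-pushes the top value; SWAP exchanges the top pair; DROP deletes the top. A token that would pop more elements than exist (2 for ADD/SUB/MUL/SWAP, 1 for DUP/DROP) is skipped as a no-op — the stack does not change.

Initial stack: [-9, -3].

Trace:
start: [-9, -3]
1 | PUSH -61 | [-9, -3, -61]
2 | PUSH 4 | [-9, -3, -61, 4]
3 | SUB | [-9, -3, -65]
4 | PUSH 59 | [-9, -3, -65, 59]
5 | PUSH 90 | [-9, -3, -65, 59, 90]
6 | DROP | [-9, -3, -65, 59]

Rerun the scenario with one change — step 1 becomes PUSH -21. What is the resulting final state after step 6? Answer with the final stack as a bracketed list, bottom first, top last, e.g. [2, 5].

(re-executing from step 1 with the substitution; state before step 1: [-9, -3])
1 | PUSH -21 | [-9, -3, -21]
2 | PUSH 4 | [-9, -3, -21, 4]
3 | SUB | [-9, -3, -25]
4 | PUSH 59 | [-9, -3, -25, 59]
5 | PUSH 90 | [-9, -3, -25, 59, 90]
6 | DROP | [-9, -3, -25, 59]

[-9, -3, -25, 59]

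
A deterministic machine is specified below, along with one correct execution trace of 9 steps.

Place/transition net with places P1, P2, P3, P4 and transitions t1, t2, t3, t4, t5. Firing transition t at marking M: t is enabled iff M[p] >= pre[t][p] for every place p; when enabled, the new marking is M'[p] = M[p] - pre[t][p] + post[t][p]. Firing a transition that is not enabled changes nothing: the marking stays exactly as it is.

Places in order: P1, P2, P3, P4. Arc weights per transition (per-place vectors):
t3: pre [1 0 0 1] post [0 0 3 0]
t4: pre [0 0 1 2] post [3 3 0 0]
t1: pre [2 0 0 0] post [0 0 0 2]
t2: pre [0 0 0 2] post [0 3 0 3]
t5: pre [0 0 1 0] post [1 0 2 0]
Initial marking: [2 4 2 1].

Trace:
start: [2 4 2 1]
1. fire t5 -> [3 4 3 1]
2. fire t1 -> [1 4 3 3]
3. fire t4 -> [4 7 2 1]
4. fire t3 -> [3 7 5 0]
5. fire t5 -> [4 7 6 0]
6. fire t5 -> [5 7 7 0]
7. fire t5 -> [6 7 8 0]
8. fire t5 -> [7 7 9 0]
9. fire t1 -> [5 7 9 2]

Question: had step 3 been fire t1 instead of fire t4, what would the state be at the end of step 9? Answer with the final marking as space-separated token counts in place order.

(re-executing from step 3 with the substitution; state before step 3: [1 4 3 3])
3. fire t1 -> [1 4 3 3]
4. fire t3 -> [0 4 6 2]
5. fire t5 -> [1 4 7 2]
6. fire t5 -> [2 4 8 2]
7. fire t5 -> [3 4 9 2]
8. fire t5 -> [4 4 10 2]
9. fire t1 -> [2 4 10 4]

2 4 10 4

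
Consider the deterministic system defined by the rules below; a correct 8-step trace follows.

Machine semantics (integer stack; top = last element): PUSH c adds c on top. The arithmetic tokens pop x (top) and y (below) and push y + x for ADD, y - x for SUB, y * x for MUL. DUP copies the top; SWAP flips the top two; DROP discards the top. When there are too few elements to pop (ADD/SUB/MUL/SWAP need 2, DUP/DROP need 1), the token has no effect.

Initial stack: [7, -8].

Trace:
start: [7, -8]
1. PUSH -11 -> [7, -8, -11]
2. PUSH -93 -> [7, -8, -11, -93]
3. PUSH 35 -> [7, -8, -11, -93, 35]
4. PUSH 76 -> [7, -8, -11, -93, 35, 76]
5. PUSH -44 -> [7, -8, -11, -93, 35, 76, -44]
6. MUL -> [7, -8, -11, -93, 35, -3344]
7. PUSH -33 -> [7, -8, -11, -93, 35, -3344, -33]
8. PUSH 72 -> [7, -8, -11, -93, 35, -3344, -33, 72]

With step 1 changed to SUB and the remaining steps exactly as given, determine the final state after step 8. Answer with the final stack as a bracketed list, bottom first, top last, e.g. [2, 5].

(re-executing from step 1 with the substitution; state before step 1: [7, -8])
1. SUB -> [15]
2. PUSH -93 -> [15, -93]
3. PUSH 35 -> [15, -93, 35]
4. PUSH 76 -> [15, -93, 35, 76]
5. PUSH -44 -> [15, -93, 35, 76, -44]
6. MUL -> [15, -93, 35, -3344]
7. PUSH -33 -> [15, -93, 35, -3344, -33]
8. PUSH 72 -> [15, -93, 35, -3344, -33, 72]

[15, -93, 35, -3344, -33, 72]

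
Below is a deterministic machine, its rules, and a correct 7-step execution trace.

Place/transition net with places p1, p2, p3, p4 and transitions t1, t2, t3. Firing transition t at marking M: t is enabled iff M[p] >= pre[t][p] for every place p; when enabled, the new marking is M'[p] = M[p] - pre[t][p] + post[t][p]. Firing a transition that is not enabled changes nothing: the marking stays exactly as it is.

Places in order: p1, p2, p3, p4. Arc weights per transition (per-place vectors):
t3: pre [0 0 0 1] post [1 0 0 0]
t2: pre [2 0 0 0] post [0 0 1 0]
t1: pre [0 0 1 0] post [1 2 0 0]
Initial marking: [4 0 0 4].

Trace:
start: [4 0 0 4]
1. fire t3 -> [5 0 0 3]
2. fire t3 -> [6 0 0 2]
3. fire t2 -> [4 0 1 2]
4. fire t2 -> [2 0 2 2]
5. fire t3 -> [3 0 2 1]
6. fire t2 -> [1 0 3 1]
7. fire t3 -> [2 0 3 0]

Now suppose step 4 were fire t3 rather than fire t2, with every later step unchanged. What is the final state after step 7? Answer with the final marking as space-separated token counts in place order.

(re-executing from step 4 with the substitution; state before step 4: [4 0 1 2])
4. fire t3 -> [5 0 1 1]
5. fire t3 -> [6 0 1 0]
6. fire t2 -> [4 0 2 0]
7. fire t3 -> [4 0 2 0]

4 0 2 0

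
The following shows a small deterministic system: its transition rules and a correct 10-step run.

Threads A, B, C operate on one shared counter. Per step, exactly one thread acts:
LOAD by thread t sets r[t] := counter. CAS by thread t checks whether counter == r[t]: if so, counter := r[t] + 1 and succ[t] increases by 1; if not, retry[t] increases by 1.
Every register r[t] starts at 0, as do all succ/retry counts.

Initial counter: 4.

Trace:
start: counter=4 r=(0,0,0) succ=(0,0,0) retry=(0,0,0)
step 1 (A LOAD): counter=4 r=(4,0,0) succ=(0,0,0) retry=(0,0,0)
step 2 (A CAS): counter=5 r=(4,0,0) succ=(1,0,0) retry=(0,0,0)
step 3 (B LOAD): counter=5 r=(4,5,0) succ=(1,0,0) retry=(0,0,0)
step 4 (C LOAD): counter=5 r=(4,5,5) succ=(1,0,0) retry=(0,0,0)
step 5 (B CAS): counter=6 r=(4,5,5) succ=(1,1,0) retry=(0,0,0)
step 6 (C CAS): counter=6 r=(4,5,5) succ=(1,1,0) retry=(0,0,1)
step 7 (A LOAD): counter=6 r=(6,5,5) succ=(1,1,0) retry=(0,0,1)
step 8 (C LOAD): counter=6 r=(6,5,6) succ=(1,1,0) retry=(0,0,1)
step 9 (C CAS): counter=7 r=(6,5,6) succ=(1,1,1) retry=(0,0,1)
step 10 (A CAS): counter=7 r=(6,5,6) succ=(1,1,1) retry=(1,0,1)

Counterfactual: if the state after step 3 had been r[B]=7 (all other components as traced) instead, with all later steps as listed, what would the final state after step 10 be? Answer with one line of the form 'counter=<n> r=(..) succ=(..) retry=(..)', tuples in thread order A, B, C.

counter=7 r=(6,7,6) succ=(1,0,2) retry=(1,1,0)

state after step 3 := counter=5 r=(4,7,0) succ=(1,0,0) retry=(0,0,0)
step 4 (C LOAD): counter=5 r=(4,7,5) succ=(1,0,0) retry=(0,0,0)
step 5 (B CAS): counter=5 r=(4,7,5) succ=(1,0,0) retry=(0,1,0)
step 6 (C CAS): counter=6 r=(4,7,5) succ=(1,0,1) retry=(0,1,0)
step 7 (A LOAD): counter=6 r=(6,7,5) succ=(1,0,1) retry=(0,1,0)
step 8 (C LOAD): counter=6 r=(6,7,6) succ=(1,0,1) retry=(0,1,0)
step 9 (C CAS): counter=7 r=(6,7,6) succ=(1,0,2) retry=(0,1,0)
step 10 (A CAS): counter=7 r=(6,7,6) succ=(1,0,2) retry=(1,1,0)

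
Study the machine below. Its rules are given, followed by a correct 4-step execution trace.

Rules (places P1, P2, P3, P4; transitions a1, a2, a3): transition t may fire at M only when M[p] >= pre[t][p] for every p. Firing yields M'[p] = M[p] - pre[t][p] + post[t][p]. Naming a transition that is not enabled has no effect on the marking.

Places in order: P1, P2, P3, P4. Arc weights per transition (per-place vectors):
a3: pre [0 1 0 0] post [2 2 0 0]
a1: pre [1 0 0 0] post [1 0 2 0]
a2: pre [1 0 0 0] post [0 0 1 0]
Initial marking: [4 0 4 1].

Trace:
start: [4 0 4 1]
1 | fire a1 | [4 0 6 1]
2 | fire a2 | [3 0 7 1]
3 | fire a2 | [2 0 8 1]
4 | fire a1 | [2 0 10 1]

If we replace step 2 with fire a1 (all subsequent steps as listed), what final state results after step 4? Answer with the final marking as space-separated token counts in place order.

(re-executing from step 2 with the substitution; state before step 2: [4 0 6 1])
2 | fire a1 | [4 0 8 1]
3 | fire a2 | [3 0 9 1]
4 | fire a1 | [3 0 11 1]

3 0 11 1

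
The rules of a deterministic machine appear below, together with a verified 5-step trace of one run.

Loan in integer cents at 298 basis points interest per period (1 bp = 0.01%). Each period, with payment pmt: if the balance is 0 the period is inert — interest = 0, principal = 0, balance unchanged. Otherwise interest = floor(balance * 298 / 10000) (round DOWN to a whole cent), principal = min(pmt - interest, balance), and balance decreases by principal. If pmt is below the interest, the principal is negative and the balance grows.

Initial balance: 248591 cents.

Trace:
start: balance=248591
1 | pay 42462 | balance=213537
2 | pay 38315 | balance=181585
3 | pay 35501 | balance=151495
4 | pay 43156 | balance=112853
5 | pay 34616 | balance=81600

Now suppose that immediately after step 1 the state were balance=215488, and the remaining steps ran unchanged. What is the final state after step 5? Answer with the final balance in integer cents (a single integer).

state after step 1 := balance=215488
2 | pay 38315 | balance=183594
3 | pay 35501 | balance=153564
4 | pay 43156 | balance=114984
5 | pay 34616 | balance=83794

83794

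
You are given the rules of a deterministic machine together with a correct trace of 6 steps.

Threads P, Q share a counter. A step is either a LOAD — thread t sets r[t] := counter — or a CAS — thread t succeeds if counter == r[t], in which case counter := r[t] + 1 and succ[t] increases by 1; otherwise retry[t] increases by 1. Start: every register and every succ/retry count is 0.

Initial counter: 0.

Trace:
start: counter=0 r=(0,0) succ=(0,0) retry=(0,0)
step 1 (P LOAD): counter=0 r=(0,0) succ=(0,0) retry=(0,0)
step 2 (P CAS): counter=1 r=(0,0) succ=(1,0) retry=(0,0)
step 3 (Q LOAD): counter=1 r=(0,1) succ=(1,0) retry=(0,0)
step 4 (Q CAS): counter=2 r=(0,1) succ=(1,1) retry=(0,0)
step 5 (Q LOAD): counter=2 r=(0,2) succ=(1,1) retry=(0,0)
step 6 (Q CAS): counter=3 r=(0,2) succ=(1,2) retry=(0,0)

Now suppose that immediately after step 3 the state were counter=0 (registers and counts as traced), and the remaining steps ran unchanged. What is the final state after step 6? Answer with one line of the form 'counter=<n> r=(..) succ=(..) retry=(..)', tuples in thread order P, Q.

counter=1 r=(0,0) succ=(1,1) retry=(0,1)

state after step 3 := counter=0 r=(0,1) succ=(1,0) retry=(0,0)
step 4 (Q CAS): counter=0 r=(0,1) succ=(1,0) retry=(0,1)
step 5 (Q LOAD): counter=0 r=(0,0) succ=(1,0) retry=(0,1)
step 6 (Q CAS): counter=1 r=(0,0) succ=(1,1) retry=(0,1)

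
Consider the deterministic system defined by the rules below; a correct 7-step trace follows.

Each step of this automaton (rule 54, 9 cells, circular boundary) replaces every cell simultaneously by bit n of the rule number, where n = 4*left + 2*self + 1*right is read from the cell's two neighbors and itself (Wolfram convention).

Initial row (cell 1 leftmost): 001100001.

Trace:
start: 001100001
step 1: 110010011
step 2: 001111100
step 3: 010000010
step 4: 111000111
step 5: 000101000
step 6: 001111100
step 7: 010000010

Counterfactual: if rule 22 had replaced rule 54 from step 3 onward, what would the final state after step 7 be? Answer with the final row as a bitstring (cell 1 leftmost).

(re-executing steps 3..7 under rule 22; state before step 3: 001111100)
step 3: 010000010
step 4: 111000111
step 5: 000101000
step 6: 001101100
step 7: 010000010

010000010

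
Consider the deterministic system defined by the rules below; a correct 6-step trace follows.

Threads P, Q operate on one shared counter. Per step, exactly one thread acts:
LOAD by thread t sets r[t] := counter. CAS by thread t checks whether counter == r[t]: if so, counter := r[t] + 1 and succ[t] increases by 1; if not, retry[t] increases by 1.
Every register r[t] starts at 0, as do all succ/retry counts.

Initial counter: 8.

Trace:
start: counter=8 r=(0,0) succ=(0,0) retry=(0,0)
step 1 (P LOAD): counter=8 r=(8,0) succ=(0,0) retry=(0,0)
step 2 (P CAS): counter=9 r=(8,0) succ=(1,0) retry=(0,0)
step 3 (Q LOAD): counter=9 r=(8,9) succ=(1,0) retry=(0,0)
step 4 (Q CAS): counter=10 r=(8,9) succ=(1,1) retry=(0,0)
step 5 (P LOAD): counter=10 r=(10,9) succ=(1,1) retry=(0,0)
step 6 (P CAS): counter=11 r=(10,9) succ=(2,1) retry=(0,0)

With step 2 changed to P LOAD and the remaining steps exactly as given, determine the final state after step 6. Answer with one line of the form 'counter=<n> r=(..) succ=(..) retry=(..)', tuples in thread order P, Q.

counter=10 r=(9,8) succ=(1,1) retry=(0,0)

(re-executing from step 2 with the substitution; state before step 2: counter=8 r=(8,0) succ=(0,0) retry=(0,0))
step 2 (P LOAD): counter=8 r=(8,0) succ=(0,0) retry=(0,0)
step 3 (Q LOAD): counter=8 r=(8,8) succ=(0,0) retry=(0,0)
step 4 (Q CAS): counter=9 r=(8,8) succ=(0,1) retry=(0,0)
step 5 (P LOAD): counter=9 r=(9,8) succ=(0,1) retry=(0,0)
step 6 (P CAS): counter=10 r=(9,8) succ=(1,1) retry=(0,0)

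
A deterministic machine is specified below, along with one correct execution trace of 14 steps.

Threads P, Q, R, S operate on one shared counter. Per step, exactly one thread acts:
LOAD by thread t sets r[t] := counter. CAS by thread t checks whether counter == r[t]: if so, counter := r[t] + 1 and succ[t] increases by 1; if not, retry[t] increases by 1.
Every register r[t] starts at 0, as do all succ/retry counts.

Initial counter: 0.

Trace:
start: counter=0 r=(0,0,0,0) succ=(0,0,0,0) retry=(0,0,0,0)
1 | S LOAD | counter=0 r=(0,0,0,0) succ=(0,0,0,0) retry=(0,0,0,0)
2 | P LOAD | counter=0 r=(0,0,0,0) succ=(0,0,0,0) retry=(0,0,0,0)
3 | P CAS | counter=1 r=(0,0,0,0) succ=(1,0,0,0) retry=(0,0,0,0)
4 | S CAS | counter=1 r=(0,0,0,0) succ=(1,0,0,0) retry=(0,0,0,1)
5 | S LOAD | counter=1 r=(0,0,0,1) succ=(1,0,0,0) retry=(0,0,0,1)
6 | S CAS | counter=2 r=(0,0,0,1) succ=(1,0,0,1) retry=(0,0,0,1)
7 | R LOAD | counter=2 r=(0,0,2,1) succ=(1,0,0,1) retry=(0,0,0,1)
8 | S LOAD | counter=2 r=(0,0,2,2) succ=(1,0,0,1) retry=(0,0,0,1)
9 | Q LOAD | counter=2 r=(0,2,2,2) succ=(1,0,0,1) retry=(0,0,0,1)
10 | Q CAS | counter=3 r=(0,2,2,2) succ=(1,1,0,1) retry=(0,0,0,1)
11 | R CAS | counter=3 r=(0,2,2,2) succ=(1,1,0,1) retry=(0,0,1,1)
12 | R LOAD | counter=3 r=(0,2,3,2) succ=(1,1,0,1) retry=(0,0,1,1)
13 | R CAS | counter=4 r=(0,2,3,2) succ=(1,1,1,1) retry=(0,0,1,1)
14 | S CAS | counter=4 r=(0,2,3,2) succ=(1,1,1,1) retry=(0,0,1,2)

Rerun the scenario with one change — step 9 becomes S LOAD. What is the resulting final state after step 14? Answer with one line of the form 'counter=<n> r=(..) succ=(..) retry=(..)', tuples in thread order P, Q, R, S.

counter=4 r=(0,0,3,2) succ=(1,0,2,1) retry=(0,1,0,2)

(re-executing from step 9 with the substitution; state before step 9: counter=2 r=(0,0,2,2) succ=(1,0,0,1) retry=(0,0,0,1))
9 | S LOAD | counter=2 r=(0,0,2,2) succ=(1,0,0,1) retry=(0,0,0,1)
10 | Q CAS | counter=2 r=(0,0,2,2) succ=(1,0,0,1) retry=(0,1,0,1)
11 | R CAS | counter=3 r=(0,0,2,2) succ=(1,0,1,1) retry=(0,1,0,1)
12 | R LOAD | counter=3 r=(0,0,3,2) succ=(1,0,1,1) retry=(0,1,0,1)
13 | R CAS | counter=4 r=(0,0,3,2) succ=(1,0,2,1) retry=(0,1,0,1)
14 | S CAS | counter=4 r=(0,0,3,2) succ=(1,0,2,1) retry=(0,1,0,2)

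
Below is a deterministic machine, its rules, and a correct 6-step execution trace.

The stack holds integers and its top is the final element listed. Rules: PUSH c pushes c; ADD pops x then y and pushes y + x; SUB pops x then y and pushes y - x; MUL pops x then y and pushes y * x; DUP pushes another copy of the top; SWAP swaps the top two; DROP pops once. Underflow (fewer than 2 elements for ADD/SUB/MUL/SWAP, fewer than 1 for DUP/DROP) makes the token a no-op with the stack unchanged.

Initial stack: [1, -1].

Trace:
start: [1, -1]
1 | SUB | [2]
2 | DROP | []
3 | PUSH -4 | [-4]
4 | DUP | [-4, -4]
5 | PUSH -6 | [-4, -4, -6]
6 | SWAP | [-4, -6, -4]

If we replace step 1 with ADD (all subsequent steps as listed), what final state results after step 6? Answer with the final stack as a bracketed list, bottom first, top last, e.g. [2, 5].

(re-executing from step 1 with the substitution; state before step 1: [1, -1])
1 | ADD | [0]
2 | DROP | []
3 | PUSH -4 | [-4]
4 | DUP | [-4, -4]
5 | PUSH -6 | [-4, -4, -6]
6 | SWAP | [-4, -6, -4]

[-4, -6, -4]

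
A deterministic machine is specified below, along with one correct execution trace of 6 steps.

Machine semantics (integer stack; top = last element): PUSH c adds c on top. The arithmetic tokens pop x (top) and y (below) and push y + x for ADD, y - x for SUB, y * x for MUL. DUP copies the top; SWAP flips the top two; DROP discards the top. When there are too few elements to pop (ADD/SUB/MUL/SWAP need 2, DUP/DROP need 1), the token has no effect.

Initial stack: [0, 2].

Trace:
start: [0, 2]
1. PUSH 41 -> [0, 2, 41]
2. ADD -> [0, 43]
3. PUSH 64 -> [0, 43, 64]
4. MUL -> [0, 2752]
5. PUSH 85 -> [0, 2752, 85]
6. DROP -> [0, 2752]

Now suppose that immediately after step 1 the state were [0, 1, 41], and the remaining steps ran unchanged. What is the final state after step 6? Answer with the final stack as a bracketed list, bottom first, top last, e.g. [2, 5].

state after step 1 := [0, 1, 41]
2. ADD -> [0, 42]
3. PUSH 64 -> [0, 42, 64]
4. MUL -> [0, 2688]
5. PUSH 85 -> [0, 2688, 85]
6. DROP -> [0, 2688]

[0, 2688]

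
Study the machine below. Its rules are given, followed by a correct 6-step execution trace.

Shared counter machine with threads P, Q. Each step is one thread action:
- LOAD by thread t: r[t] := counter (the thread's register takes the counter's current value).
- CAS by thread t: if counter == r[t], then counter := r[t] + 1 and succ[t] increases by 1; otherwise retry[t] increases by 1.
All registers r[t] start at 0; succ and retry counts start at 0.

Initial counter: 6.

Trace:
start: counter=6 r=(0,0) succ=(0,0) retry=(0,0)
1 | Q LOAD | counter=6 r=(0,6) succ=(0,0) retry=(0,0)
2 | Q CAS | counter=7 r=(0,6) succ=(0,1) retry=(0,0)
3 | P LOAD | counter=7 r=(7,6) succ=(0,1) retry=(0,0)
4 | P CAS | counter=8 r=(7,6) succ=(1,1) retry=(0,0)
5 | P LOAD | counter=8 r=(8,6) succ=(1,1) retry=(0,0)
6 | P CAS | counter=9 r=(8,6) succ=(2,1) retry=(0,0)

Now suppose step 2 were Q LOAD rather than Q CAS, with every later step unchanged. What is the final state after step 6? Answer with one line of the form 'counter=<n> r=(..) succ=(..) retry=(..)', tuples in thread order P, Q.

(re-executing from step 2 with the substitution; state before step 2: counter=6 r=(0,6) succ=(0,0) retry=(0,0))
2 | Q LOAD | counter=6 r=(0,6) succ=(0,0) retry=(0,0)
3 | P LOAD | counter=6 r=(6,6) succ=(0,0) retry=(0,0)
4 | P CAS | counter=7 r=(6,6) succ=(1,0) retry=(0,0)
5 | P LOAD | counter=7 r=(7,6) succ=(1,0) retry=(0,0)
6 | P CAS | counter=8 r=(7,6) succ=(2,0) retry=(0,0)

counter=8 r=(7,6) succ=(2,0) retry=(0,0)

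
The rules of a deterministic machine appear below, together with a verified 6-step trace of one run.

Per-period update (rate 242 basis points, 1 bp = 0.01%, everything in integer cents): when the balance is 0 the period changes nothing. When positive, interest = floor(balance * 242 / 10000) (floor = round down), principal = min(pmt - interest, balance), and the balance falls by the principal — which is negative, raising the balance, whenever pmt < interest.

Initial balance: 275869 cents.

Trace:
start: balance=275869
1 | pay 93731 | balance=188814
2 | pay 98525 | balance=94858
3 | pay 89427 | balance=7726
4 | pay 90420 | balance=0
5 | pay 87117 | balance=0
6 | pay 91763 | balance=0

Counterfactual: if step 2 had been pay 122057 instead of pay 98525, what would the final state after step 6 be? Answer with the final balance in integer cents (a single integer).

(re-executing from step 2 with the substitution; state before step 2: balance=188814)
2 | pay 122057 | balance=71326
3 | pay 89427 | balance=0
4 | pay 90420 | balance=0
5 | pay 87117 | balance=0
6 | pay 91763 | balance=0

0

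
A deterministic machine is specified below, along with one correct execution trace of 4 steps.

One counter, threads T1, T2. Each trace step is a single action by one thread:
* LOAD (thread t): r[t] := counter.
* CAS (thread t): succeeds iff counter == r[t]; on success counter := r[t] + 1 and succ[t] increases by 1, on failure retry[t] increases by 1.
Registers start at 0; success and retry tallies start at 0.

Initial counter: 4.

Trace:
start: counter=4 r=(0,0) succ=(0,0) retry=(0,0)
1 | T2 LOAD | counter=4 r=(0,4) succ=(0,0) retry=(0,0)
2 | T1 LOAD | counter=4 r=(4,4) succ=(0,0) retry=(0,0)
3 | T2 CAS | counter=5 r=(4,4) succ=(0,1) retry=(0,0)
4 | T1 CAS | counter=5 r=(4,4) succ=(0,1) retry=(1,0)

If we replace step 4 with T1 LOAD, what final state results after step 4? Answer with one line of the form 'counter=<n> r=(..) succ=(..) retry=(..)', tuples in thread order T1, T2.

counter=5 r=(5,4) succ=(0,1) retry=(0,0)

(re-executing from step 4 with the substitution; state before step 4: counter=5 r=(4,4) succ=(0,1) retry=(0,0))
4 | T1 LOAD | counter=5 r=(5,4) succ=(0,1) retry=(0,0)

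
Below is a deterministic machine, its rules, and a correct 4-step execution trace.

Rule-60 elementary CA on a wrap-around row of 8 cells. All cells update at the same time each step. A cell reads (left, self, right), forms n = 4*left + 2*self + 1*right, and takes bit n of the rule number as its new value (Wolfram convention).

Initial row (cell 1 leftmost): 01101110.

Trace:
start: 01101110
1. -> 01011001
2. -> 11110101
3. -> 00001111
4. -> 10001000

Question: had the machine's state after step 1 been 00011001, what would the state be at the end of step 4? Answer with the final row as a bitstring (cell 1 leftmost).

11110000

state after step 1 := 00011001
2. -> 10010101
3. -> 01011111
4. -> 11110000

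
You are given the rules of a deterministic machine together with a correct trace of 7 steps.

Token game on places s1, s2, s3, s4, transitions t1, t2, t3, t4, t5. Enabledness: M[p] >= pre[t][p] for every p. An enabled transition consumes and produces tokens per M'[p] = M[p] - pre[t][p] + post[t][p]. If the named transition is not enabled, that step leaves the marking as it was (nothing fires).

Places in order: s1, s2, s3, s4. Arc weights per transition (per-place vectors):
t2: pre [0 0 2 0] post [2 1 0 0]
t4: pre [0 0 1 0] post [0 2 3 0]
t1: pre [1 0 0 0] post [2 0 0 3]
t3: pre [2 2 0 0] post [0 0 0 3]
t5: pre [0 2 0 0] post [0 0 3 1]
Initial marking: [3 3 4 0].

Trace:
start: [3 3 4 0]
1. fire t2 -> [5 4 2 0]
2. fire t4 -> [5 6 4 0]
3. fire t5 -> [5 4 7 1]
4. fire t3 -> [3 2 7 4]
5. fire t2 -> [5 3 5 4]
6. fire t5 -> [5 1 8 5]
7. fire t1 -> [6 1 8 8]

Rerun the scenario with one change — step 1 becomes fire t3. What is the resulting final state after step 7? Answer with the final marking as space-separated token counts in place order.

4 0 10 8

(re-executing from step 1 with the substitution; state before step 1: [3 3 4 0])
1. fire t3 -> [1 1 4 3]
2. fire t4 -> [1 3 6 3]
3. fire t5 -> [1 1 9 4]
4. fire t3 -> [1 1 9 4]
5. fire t2 -> [3 2 7 4]
6. fire t5 -> [3 0 10 5]
7. fire t1 -> [4 0 10 8]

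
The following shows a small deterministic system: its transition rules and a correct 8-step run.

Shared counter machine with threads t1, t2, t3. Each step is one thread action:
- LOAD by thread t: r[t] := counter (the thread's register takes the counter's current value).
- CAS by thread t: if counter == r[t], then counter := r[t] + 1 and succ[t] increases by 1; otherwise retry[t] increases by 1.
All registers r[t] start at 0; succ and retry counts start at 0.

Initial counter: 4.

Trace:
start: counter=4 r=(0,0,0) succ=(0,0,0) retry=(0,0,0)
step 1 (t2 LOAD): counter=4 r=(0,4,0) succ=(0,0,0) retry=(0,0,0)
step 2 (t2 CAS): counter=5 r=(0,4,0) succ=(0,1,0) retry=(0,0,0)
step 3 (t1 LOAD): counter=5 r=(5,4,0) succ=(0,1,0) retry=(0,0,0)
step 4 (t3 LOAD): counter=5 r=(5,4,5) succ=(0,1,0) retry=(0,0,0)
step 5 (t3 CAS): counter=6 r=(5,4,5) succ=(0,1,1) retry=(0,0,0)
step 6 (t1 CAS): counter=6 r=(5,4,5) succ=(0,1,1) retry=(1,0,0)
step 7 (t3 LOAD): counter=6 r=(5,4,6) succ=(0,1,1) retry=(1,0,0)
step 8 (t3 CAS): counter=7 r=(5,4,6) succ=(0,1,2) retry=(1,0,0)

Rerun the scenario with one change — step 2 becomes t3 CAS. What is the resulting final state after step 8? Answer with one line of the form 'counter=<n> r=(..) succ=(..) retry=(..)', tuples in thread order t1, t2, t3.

counter=6 r=(4,4,5) succ=(0,0,2) retry=(1,0,1)

(re-executing from step 2 with the substitution; state before step 2: counter=4 r=(0,4,0) succ=(0,0,0) retry=(0,0,0))
step 2 (t3 CAS): counter=4 r=(0,4,0) succ=(0,0,0) retry=(0,0,1)
step 3 (t1 LOAD): counter=4 r=(4,4,0) succ=(0,0,0) retry=(0,0,1)
step 4 (t3 LOAD): counter=4 r=(4,4,4) succ=(0,0,0) retry=(0,0,1)
step 5 (t3 CAS): counter=5 r=(4,4,4) succ=(0,0,1) retry=(0,0,1)
step 6 (t1 CAS): counter=5 r=(4,4,4) succ=(0,0,1) retry=(1,0,1)
step 7 (t3 LOAD): counter=5 r=(4,4,5) succ=(0,0,1) retry=(1,0,1)
step 8 (t3 CAS): counter=6 r=(4,4,5) succ=(0,0,2) retry=(1,0,1)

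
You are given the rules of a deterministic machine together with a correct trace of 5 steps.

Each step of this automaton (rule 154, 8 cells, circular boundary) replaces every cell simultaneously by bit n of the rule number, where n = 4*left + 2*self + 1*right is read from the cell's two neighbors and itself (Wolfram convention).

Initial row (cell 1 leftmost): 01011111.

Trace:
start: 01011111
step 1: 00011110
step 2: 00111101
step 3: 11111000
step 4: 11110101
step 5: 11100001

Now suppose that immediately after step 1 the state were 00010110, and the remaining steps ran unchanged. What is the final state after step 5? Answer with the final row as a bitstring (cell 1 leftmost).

state after step 1 := 00010110
step 2: 00100101
step 3: 11011000
step 4: 10010101
step 5: 01100001

01100001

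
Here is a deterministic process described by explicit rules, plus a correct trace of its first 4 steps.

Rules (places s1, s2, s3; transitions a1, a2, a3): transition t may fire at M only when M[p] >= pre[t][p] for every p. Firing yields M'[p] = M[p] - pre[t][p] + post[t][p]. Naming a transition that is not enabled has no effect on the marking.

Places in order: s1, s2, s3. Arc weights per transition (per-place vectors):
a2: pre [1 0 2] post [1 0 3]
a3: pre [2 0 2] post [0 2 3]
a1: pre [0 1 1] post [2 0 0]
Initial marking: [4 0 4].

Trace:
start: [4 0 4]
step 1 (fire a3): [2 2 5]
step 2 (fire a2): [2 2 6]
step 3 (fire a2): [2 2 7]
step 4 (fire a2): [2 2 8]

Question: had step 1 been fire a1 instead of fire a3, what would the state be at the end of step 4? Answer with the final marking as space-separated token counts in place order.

4 0 7

(re-executing from step 1 with the substitution; state before step 1: [4 0 4])
step 1 (fire a1): [4 0 4]
step 2 (fire a2): [4 0 5]
step 3 (fire a2): [4 0 6]
step 4 (fire a2): [4 0 7]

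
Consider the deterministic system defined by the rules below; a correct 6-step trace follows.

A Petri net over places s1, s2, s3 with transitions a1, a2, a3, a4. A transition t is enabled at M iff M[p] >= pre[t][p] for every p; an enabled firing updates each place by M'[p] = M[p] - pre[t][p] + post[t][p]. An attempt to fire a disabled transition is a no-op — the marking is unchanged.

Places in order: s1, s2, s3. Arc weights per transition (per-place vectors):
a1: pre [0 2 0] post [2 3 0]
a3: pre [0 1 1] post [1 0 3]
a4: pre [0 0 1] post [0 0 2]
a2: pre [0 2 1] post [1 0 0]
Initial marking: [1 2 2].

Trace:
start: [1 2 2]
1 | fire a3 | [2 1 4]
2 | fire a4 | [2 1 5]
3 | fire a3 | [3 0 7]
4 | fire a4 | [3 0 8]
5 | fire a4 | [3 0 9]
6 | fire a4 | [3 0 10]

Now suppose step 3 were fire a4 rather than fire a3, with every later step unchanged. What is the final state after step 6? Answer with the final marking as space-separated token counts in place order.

(re-executing from step 3 with the substitution; state before step 3: [2 1 5])
3 | fire a4 | [2 1 6]
4 | fire a4 | [2 1 7]
5 | fire a4 | [2 1 8]
6 | fire a4 | [2 1 9]

2 1 9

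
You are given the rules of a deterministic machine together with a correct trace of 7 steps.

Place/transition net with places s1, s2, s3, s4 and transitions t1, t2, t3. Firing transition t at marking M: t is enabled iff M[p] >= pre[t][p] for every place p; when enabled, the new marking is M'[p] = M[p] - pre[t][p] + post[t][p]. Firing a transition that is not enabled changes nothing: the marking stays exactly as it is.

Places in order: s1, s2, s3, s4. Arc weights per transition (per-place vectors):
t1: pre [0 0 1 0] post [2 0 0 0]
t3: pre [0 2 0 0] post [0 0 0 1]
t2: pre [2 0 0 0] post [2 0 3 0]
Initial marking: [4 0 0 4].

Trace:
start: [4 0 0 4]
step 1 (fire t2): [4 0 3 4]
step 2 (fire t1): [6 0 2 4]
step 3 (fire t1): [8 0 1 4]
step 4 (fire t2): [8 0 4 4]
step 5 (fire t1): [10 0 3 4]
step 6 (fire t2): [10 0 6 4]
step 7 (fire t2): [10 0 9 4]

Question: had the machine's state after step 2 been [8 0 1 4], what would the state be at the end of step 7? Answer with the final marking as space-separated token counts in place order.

state after step 2 := [8 0 1 4]
step 3 (fire t1): [10 0 0 4]
step 4 (fire t2): [10 0 3 4]
step 5 (fire t1): [12 0 2 4]
step 6 (fire t2): [12 0 5 4]
step 7 (fire t2): [12 0 8 4]

12 0 8 4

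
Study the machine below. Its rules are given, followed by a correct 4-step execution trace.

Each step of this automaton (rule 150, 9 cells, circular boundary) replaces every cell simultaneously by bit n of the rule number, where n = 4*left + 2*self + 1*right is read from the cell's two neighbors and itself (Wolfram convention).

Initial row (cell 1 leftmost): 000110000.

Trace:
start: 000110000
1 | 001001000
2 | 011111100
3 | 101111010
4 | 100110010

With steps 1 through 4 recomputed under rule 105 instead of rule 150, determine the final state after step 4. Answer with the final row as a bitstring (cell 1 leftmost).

100110010

(re-executing steps 1..4 under rule 105; state before step 1: 000110000)
1 | 110110111
2 | 011111100
3 | 010000101
4 | 100110010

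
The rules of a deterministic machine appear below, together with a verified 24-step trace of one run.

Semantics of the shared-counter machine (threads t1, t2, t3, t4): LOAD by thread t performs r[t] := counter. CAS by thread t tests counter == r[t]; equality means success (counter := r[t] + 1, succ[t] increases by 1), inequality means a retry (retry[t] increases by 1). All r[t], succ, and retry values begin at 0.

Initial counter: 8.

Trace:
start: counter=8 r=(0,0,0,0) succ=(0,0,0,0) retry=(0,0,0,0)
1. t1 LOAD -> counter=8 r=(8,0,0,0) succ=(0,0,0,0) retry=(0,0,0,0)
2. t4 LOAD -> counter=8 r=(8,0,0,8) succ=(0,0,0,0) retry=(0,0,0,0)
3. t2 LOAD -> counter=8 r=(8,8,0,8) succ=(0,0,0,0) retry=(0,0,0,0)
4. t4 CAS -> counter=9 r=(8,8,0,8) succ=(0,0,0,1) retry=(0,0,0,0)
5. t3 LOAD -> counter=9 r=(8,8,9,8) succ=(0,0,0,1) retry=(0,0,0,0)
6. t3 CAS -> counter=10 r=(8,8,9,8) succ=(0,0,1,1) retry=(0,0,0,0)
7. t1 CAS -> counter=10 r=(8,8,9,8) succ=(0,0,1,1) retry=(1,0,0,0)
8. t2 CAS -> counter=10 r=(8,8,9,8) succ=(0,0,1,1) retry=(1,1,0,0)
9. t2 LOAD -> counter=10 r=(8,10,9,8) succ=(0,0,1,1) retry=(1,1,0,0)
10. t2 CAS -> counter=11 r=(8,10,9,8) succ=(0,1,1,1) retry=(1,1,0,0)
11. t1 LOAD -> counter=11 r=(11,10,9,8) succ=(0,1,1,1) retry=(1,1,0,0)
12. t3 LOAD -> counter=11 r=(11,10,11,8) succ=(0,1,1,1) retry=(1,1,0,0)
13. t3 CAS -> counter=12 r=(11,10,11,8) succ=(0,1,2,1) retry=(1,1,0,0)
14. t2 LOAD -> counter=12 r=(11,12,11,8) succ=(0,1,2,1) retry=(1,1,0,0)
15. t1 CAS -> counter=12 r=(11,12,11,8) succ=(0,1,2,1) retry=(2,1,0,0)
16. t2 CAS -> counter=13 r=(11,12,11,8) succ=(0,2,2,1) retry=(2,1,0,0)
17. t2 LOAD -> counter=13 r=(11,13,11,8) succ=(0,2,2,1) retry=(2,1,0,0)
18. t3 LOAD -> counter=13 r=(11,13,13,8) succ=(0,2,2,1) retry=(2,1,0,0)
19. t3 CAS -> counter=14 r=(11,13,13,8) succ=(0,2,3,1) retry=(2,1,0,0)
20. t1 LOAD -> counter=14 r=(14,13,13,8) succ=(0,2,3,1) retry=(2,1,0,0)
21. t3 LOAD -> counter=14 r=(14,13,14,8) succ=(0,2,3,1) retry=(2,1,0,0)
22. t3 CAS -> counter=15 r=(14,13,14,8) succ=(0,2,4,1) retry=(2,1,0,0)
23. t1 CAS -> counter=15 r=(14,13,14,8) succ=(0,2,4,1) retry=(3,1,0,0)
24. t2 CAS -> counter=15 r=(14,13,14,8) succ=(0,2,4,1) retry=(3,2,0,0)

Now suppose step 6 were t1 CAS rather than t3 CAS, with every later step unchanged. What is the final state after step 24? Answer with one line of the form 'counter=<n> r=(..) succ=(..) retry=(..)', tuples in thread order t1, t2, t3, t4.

(re-executing from step 6 with the substitution; state before step 6: counter=9 r=(8,8,9,8) succ=(0,0,0,1) retry=(0,0,0,0))
6. t1 CAS -> counter=9 r=(8,8,9,8) succ=(0,0,0,1) retry=(1,0,0,0)
7. t1 CAS -> counter=9 r=(8,8,9,8) succ=(0,0,0,1) retry=(2,0,0,0)
8. t2 CAS -> counter=9 r=(8,8,9,8) succ=(0,0,0,1) retry=(2,1,0,0)
9. t2 LOAD -> counter=9 r=(8,9,9,8) succ=(0,0,0,1) retry=(2,1,0,0)
10. t2 CAS -> counter=10 r=(8,9,9,8) succ=(0,1,0,1) retry=(2,1,0,0)
11. t1 LOAD -> counter=10 r=(10,9,9,8) succ=(0,1,0,1) retry=(2,1,0,0)
12. t3 LOAD -> counter=10 r=(10,9,10,8) succ=(0,1,0,1) retry=(2,1,0,0)
13. t3 CAS -> counter=11 r=(10,9,10,8) succ=(0,1,1,1) retry=(2,1,0,0)
14. t2 LOAD -> counter=11 r=(10,11,10,8) succ=(0,1,1,1) retry=(2,1,0,0)
15. t1 CAS -> counter=11 r=(10,11,10,8) succ=(0,1,1,1) retry=(3,1,0,0)
16. t2 CAS -> counter=12 r=(10,11,10,8) succ=(0,2,1,1) retry=(3,1,0,0)
17. t2 LOAD -> counter=12 r=(10,12,10,8) succ=(0,2,1,1) retry=(3,1,0,0)
18. t3 LOAD -> counter=12 r=(10,12,12,8) succ=(0,2,1,1) retry=(3,1,0,0)
19. t3 CAS -> counter=13 r=(10,12,12,8) succ=(0,2,2,1) retry=(3,1,0,0)
20. t1 LOAD -> counter=13 r=(13,12,12,8) succ=(0,2,2,1) retry=(3,1,0,0)
21. t3 LOAD -> counter=13 r=(13,12,13,8) succ=(0,2,2,1) retry=(3,1,0,0)
22. t3 CAS -> counter=14 r=(13,12,13,8) succ=(0,2,3,1) retry=(3,1,0,0)
23. t1 CAS -> counter=14 r=(13,12,13,8) succ=(0,2,3,1) retry=(4,1,0,0)
24. t2 CAS -> counter=14 r=(13,12,13,8) succ=(0,2,3,1) retry=(4,2,0,0)

counter=14 r=(13,12,13,8) succ=(0,2,3,1) retry=(4,2,0,0)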